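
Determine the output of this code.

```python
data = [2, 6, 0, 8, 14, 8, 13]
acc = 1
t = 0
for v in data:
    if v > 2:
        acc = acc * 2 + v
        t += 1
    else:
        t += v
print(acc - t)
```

270

v=2: not >2; t=2
v=6: >2, acc = 1*2+6 = 8; t=3
v=0: not >2; t=3
v=8: >2, acc = 8*2+8 = 24; t=4
v=14: >2, acc = 24*2+14 = 62; t=5
v=8: >2, acc = 62*2+8 = 132; t=6
v=13: >2, acc = 132*2+13 = 277; t=7
acc-t = 277-7 = 270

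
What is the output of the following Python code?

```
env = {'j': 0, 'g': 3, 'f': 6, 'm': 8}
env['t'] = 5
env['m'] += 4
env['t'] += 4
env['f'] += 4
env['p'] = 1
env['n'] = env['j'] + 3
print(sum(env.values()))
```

env['t'] = 5 → {'j': 0, 'g': 3, 'f': 6, 'm': 8, 't': 5}
env['m'] = 8+4 = 12 → {'j': 0, 'g': 3, 'f': 6, 'm': 12, 't': 5}
env['t'] = 5+4 = 9 → {'j': 0, 'g': 3, 'f': 6, 'm': 12, 't': 9}
env['f'] = 6+4 = 10 → {'j': 0, 'g': 3, 'f': 10, 'm': 12, 't': 9}
env['p'] = 1 → {'j': 0, 'g': 3, 'f': 10, 'm': 12, 't': 9, 'p': 1}
env['n'] = env['j']+3 = 3 → {'j': 0, 'g': 3, 'f': 10, 'm': 12, 't': 9, 'p': 1, 'n': 3}
sum of values = 38

38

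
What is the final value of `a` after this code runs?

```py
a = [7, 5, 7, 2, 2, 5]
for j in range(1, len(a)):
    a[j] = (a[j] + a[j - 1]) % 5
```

[7, 2, 4, 1, 3, 3]

j=1: a[1] = (5+7)%5 = 2 → [7, 2, 7, 2, 2, 5]
j=2: a[2] = (7+2)%5 = 4 → [7, 2, 4, 2, 2, 5]
j=3: a[3] = (2+4)%5 = 1 → [7, 2, 4, 1, 2, 5]
j=4: a[4] = (2+1)%5 = 3 → [7, 2, 4, 1, 3, 5]
j=5: a[5] = (5+3)%5 = 3 → [7, 2, 4, 1, 3, 3]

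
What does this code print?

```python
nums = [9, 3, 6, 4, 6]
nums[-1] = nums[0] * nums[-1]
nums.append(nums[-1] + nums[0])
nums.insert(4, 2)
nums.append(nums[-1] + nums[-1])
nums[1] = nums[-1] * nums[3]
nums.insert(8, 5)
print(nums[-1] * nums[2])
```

30

nums[-1] = nums[0]*nums[-1] = 9*6 = 54 → [9, 3, 6, 4, 54]
append nums[-1]+nums[0] = 54+9 = 63 → [9, 3, 6, 4, 54, 63]
insert 2 at 4 → [9, 3, 6, 4, 2, 54, 63]
append nums[-1]+nums[-1] = 63+63 = 126 → [9, 3, 6, 4, 2, 54, 63, 126]
nums[1] = nums[-1]*nums[3] = 126*4 = 504 → [9, 504, 6, 4, 2, 54, 63, 126]
insert 5 at 8 → [9, 504, 6, 4, 2, 54, 63, 126, 5]
nums[-1]*nums[2] = 5*6 = 30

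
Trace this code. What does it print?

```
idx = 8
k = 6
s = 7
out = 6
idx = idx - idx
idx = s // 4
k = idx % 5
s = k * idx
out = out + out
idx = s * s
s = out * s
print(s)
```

idx = 8-8 = 0
idx = 7//4 = 1
k = 1%5 = 1
s = 1*1 = 1
out = 6+6 = 12
idx = 1*1 = 1
s = 12*1 = 12

12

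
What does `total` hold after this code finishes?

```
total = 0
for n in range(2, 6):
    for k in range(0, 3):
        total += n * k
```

n=2,k=0: total = 0+0 = 0
n=2,k=1: total = 0+2 = 2
n=2,k=2: total = 2+4 = 6
n=3,k=0: total = 6+0 = 6
n=3,k=1: total = 6+3 = 9
n=3,k=2: total = 9+6 = 15
n=4,k=0: total = 15+0 = 15
n=4,k=1: total = 15+4 = 19
n=4,k=2: total = 19+8 = 27
n=5,k=0: total = 27+0 = 27
n=5,k=1: total = 27+5 = 32
n=5,k=2: total = 32+10 = 42

42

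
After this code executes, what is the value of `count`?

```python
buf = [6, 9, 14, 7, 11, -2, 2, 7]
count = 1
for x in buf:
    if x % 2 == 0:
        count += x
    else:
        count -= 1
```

x=6: even, count = 1+6 = 7
x=9: not even, count = 7-1 = 6
x=14: even, count = 6+14 = 20
x=7: not even, count = 20-1 = 19
x=11: not even, count = 19-1 = 18
x=-2: even, count = 18+(-2) = 16
x=2: even, count = 16+2 = 18
x=7: not even, count = 18-1 = 17

17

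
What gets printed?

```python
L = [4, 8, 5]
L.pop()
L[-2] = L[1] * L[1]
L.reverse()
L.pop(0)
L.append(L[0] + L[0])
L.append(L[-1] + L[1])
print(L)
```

pop() removes 5 → [4, 8]
L[-2] = L[1]*L[1] = 8*8 = 64 → [64, 8]
reverse → [8, 64]
pop(0) removes 8 → [64]
append L[0]+L[0] = 64+64 = 128 → [64, 128]
append L[-1]+L[1] = 128+128 = 256 → [64, 128, 256]

[64, 128, 256]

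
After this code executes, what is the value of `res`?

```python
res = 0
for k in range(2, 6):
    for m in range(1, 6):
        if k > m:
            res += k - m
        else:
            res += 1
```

k=2,m=1: 2>1, res = 0+1 = 1
k=2,m=2: not 2>2, res = 1+1 = 2
k=2,m=3: not 2>3, res = 2+1 = 3
k=2,m=4: not 2>4, res = 3+1 = 4
k=2,m=5: not 2>5, res = 4+1 = 5
k=3,m=1: 3>1, res = 5+2 = 7
k=3,m=2: 3>2, res = 7+1 = 8
k=3,m=3: not 3>3, res = 8+1 = 9
k=3,m=4: not 3>4, res = 9+1 = 10
k=3,m=5: not 3>5, res = 10+1 = 11
k=4,m=1: 4>1, res = 11+3 = 14
k=4,m=2: 4>2, res = 14+2 = 16
k=4,m=3: 4>3, res = 16+1 = 17
k=4,m=4: not 4>4, res = 17+1 = 18
k=4,m=5: not 4>5, res = 18+1 = 19
k=5,m=1: 5>1, res = 19+4 = 23
k=5,m=2: 5>2, res = 23+3 = 26
k=5,m=3: 5>3, res = 26+2 = 28
k=5,m=4: 5>4, res = 28+1 = 29
k=5,m=5: not 5>5, res = 29+1 = 30

30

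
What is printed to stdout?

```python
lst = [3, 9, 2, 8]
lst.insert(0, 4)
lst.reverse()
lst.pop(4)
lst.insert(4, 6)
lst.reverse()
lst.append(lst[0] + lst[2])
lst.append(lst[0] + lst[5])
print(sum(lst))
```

insert 4 at 0 → [4, 3, 9, 2, 8]
reverse → [8, 2, 9, 3, 4]
pop(4) removes 4 → [8, 2, 9, 3]
insert 6 at 4 → [8, 2, 9, 3, 6]
reverse → [6, 3, 9, 2, 8]
append lst[0]+lst[2] = 6+9 = 15 → [6, 3, 9, 2, 8, 15]
append lst[0]+lst[5] = 6+15 = 21 → [6, 3, 9, 2, 8, 15, 21]
sum = 64

64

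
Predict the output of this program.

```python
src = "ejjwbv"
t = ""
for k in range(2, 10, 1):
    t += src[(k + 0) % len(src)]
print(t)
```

k=2: add src[2]='j' → 'j'
k=3: add src[3]='w' → 'jw'
k=4: add src[4]='b' → 'jwb'
k=5: add src[5]='v' → 'jwbv'
k=6: add src[0]='e' → 'jwbve'
k=7: add src[1]='j' → 'jwbvej'
k=8: add src[2]='j' → 'jwbvejj'
k=9: add src[3]='w' → 'jwbvejjw'

jwbvejjw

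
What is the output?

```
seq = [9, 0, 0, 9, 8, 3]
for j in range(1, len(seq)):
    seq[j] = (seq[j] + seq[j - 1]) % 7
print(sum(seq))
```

j=1: seq[1] = (0+9)%7 = 2 → [9, 2, 0, 9, 8, 3]
j=2: seq[2] = (0+2)%7 = 2 → [9, 2, 2, 9, 8, 3]
j=3: seq[3] = (9+2)%7 = 4 → [9, 2, 2, 4, 8, 3]
j=4: seq[4] = (8+4)%7 = 5 → [9, 2, 2, 4, 5, 3]
j=5: seq[5] = (3+5)%7 = 1 → [9, 2, 2, 4, 5, 1]
sum = 23

23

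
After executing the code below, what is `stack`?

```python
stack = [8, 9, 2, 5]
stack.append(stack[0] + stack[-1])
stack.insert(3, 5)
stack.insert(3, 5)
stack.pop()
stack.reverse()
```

[5, 5, 5, 2, 9, 8]

append stack[0]+stack[-1] = 8+5 = 13 → [8, 9, 2, 5, 13]
insert 5 at 3 → [8, 9, 2, 5, 5, 13]
insert 5 at 3 → [8, 9, 2, 5, 5, 5, 13]
pop() removes 13 → [8, 9, 2, 5, 5, 5]
reverse → [5, 5, 5, 2, 9, 8]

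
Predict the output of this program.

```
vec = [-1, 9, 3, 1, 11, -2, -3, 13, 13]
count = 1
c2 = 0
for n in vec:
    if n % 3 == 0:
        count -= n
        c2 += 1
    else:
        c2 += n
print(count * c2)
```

-304

n=-1: not %3==0; c2=-1
n=9: %3==0, count = 1-9 = -8; c2=0
n=3: %3==0, count = (-8)-3 = -11; c2=1
n=1: not %3==0; c2=2
n=11: not %3==0; c2=13
n=-2: not %3==0; c2=11
n=-3: %3==0, count = (-11)-(-3) = -8; c2=12
n=13: not %3==0; c2=25
n=13: not %3==0; c2=38
count*c2 = (-8)*38 = -304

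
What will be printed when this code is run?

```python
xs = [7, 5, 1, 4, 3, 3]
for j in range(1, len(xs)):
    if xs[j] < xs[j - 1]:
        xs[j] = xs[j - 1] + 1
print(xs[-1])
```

12

j=1: 5<7, xs[1] = 7+1 = 8 → [7, 8, 1, 4, 3, 3]
j=2: 1<8, xs[2] = 8+1 = 9 → [7, 8, 9, 4, 3, 3]
j=3: 4<9, xs[3] = 9+1 = 10 → [7, 8, 9, 10, 3, 3]
j=4: 3<10, xs[4] = 10+1 = 11 → [7, 8, 9, 10, 11, 3]
j=5: 3<11, xs[5] = 11+1 = 12 → [7, 8, 9, 10, 11, 12]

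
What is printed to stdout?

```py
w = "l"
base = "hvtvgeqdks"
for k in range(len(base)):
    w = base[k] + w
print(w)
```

skdqegvtvhl

k=0: prepend 'h' → 'hl'
k=1: prepend 'v' → 'vhl'
k=2: prepend 't' → 'tvhl'
k=3: prepend 'v' → 'vtvhl'
k=4: prepend 'g' → 'gvtvhl'
k=5: prepend 'e' → 'egvtvhl'
k=6: prepend 'q' → 'qegvtvhl'
k=7: prepend 'd' → 'dqegvtvhl'
k=8: prepend 'k' → 'kdqegvtvhl'
k=9: prepend 's' → 'skdqegvtvhl'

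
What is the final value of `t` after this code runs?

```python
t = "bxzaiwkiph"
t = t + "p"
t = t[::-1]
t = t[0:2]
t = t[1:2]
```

'h'

+ 'p' → 'bxzaiwkiphp'
reverse → 'phpikwiazxb'
slice [0:2] → 'ph'
slice [1:2] → 'h'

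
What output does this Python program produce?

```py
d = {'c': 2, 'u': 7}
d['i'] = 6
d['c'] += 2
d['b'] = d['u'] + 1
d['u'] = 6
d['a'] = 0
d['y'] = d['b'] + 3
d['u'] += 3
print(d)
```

{'c': 4, 'u': 9, 'i': 6, 'b': 8, 'a': 0, 'y': 11}

d['i'] = 6 → {'c': 2, 'u': 7, 'i': 6}
d['c'] = 2+2 = 4 → {'c': 4, 'u': 7, 'i': 6}
d['b'] = d['u']+1 = 8 → {'c': 4, 'u': 7, 'i': 6, 'b': 8}
d['u'] = 6 → {'c': 4, 'u': 6, 'i': 6, 'b': 8}
d['a'] = 0 → {'c': 4, 'u': 6, 'i': 6, 'b': 8, 'a': 0}
d['y'] = d['b']+3 = 11 → {'c': 4, 'u': 6, 'i': 6, 'b': 8, 'a': 0, 'y': 11}
d['u'] = 6+3 = 9 → {'c': 4, 'u': 9, 'i': 6, 'b': 8, 'a': 0, 'y': 11}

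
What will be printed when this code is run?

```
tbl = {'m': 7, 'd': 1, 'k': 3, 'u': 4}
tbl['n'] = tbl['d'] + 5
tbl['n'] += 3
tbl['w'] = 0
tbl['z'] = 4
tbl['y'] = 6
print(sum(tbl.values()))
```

34

tbl['n'] = tbl['d']+5 = 6 → {'m': 7, 'd': 1, 'k': 3, 'u': 4, 'n': 6}
tbl['n'] = 6+3 = 9 → {'m': 7, 'd': 1, 'k': 3, 'u': 4, 'n': 9}
tbl['w'] = 0 → {'m': 7, 'd': 1, 'k': 3, 'u': 4, 'n': 9, 'w': 0}
tbl['z'] = 4 → {'m': 7, 'd': 1, 'k': 3, 'u': 4, 'n': 9, 'w': 0, 'z': 4}
tbl['y'] = 6 → {'m': 7, 'd': 1, 'k': 3, 'u': 4, 'n': 9, 'w': 0, 'z': 4, 'y': 6}
sum of values = 34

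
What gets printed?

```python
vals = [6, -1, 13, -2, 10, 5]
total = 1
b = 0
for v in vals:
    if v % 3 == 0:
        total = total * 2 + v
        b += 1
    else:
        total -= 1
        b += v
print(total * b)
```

78

v=6: %3==0, total = 1*2+6 = 8; b=1
v=-1: not %3==0, total = 8-1 = 7; b=0
v=13: not %3==0, total = 7-1 = 6; b=13
v=-2: not %3==0, total = 6-1 = 5; b=11
v=10: not %3==0, total = 5-1 = 4; b=21
v=5: not %3==0, total = 4-1 = 3; b=26
total*b = 3*26 = 78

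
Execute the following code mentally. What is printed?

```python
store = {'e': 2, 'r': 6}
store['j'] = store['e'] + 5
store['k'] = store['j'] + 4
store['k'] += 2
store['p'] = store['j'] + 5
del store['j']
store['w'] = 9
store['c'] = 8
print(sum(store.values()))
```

store['j'] = store['e']+5 = 7 → {'e': 2, 'r': 6, 'j': 7}
store['k'] = store['j']+4 = 11 → {'e': 2, 'r': 6, 'j': 7, 'k': 11}
store['k'] = 11+2 = 13 → {'e': 2, 'r': 6, 'j': 7, 'k': 13}
store['p'] = store['j']+5 = 12 → {'e': 2, 'r': 6, 'j': 7, 'k': 13, 'p': 12}
del 'j' → {'e': 2, 'r': 6, 'k': 13, 'p': 12}
store['w'] = 9 → {'e': 2, 'r': 6, 'k': 13, 'p': 12, 'w': 9}
store['c'] = 8 → {'e': 2, 'r': 6, 'k': 13, 'p': 12, 'w': 9, 'c': 8}
sum of values = 50

50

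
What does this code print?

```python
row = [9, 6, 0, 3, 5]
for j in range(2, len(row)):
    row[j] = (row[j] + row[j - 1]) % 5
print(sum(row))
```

j=2: row[2] = (0+6)%5 = 1 → [9, 6, 1, 3, 5]
j=3: row[3] = (3+1)%5 = 4 → [9, 6, 1, 4, 5]
j=4: row[4] = (5+4)%5 = 4 → [9, 6, 1, 4, 4]
sum = 24

24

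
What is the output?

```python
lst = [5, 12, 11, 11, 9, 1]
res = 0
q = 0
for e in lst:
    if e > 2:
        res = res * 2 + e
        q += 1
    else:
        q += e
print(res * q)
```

e=5: >2, res = 0*2+5 = 5; q=1
e=12: >2, res = 5*2+12 = 22; q=2
e=11: >2, res = 22*2+11 = 55; q=3
e=11: >2, res = 55*2+11 = 121; q=4
e=9: >2, res = 121*2+9 = 251; q=5
e=1: not >2; q=6
res*q = 251*6 = 1506

1506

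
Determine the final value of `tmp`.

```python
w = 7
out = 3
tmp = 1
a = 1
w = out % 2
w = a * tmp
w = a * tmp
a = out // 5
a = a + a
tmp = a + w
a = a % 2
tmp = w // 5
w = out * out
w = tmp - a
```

0

w = 3%2 = 1
w = 1*1 = 1
w = 1*1 = 1
a = 3//5 = 0
a = 0+0 = 0
tmp = 0+1 = 1
a = 0%2 = 0
tmp = 1//5 = 0
w = 3*3 = 9
w = 0-0 = 0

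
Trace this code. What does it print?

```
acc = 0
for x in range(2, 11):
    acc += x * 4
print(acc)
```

x=2: acc = 0+2*4 = 8
x=3: acc = 8+3*4 = 20
x=4: acc = 20+4*4 = 36
x=5: acc = 36+5*4 = 56
x=6: acc = 56+6*4 = 80
x=7: acc = 80+7*4 = 108
x=8: acc = 108+8*4 = 140
x=9: acc = 140+9*4 = 176
x=10: acc = 176+10*4 = 216

216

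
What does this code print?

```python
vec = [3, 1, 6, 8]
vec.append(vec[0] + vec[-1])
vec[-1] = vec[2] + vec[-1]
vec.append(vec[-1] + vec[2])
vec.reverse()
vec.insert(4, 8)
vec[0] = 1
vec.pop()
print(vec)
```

append vec[0]+vec[-1] = 3+8 = 11 → [3, 1, 6, 8, 11]
vec[-1] = vec[2]+vec[-1] = 6+11 = 17 → [3, 1, 6, 8, 17]
append vec[-1]+vec[2] = 17+6 = 23 → [3, 1, 6, 8, 17, 23]
reverse → [23, 17, 8, 6, 1, 3]
insert 8 at 4 → [23, 17, 8, 6, 8, 1, 3]
vec[0] = 1 → [1, 17, 8, 6, 8, 1, 3]
pop() removes 3 → [1, 17, 8, 6, 8, 1]

[1, 17, 8, 6, 8, 1]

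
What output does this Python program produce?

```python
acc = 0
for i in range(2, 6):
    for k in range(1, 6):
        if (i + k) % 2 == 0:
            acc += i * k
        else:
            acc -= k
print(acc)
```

78

i=2,k=1: odd sum, acc = 0-1 = -1
i=2,k=2: even sum, acc = (-1)+4 = 3
i=2,k=3: odd sum, acc = 3-3 = 0
i=2,k=4: even sum, acc = 0+8 = 8
i=2,k=5: odd sum, acc = 8-5 = 3
i=3,k=1: even sum, acc = 3+3 = 6
i=3,k=2: odd sum, acc = 6-2 = 4
i=3,k=3: even sum, acc = 4+9 = 13
i=3,k=4: odd sum, acc = 13-4 = 9
i=3,k=5: even sum, acc = 9+15 = 24
i=4,k=1: odd sum, acc = 24-1 = 23
i=4,k=2: even sum, acc = 23+8 = 31
i=4,k=3: odd sum, acc = 31-3 = 28
i=4,k=4: even sum, acc = 28+16 = 44
i=4,k=5: odd sum, acc = 44-5 = 39
i=5,k=1: even sum, acc = 39+5 = 44
i=5,k=2: odd sum, acc = 44-2 = 42
i=5,k=3: even sum, acc = 42+15 = 57
i=5,k=4: odd sum, acc = 57-4 = 53
i=5,k=5: even sum, acc = 53+25 = 78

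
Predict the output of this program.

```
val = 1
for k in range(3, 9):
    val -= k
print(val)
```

-32

k=3: val = 1-3 = -2
k=4: val = (-2)-4 = -6
k=5: val = (-6)-5 = -11
k=6: val = (-11)-6 = -17
k=7: val = (-17)-7 = -24
k=8: val = (-24)-8 = -32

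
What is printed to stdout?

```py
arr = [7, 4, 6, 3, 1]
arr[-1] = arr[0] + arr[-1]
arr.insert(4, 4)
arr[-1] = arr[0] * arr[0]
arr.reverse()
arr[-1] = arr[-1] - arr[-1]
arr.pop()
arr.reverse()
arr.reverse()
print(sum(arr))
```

arr[-1] = arr[0]+arr[-1] = 7+1 = 8 → [7, 4, 6, 3, 8]
insert 4 at 4 → [7, 4, 6, 3, 4, 8]
arr[-1] = arr[0]*arr[0] = 7*7 = 49 → [7, 4, 6, 3, 4, 49]
reverse → [49, 4, 3, 6, 4, 7]
arr[-1] = arr[-1]-arr[-1] = 7-7 = 0 → [49, 4, 3, 6, 4, 0]
pop() removes 0 → [49, 4, 3, 6, 4]
reverse → [4, 6, 3, 4, 49]
reverse → [49, 4, 3, 6, 4]
sum = 66

66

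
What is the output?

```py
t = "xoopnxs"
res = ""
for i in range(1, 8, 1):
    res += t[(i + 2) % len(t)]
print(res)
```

i=1: add t[3]='p' → 'p'
i=2: add t[4]='n' → 'pn'
i=3: add t[5]='x' → 'pnx'
i=4: add t[6]='s' → 'pnxs'
i=5: add t[0]='x' → 'pnxsx'
i=6: add t[1]='o' → 'pnxsxo'
i=7: add t[2]='o' → 'pnxsxoo'

pnxsxoo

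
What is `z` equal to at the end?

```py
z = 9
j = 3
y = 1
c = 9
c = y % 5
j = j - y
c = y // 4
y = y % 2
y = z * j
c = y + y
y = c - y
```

c = 1%5 = 1
j = 3-1 = 2
c = 1//4 = 0
y = 1%2 = 1
y = 9*2 = 18
c = 18+18 = 36
y = 36-18 = 18

9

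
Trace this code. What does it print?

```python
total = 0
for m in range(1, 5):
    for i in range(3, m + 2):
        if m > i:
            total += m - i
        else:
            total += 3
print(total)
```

m=2,i=3: not 2>3, total = 0+3 = 3
m=3,i=3: not 3>3, total = 3+3 = 6
m=3,i=4: not 3>4, total = 6+3 = 9
m=4,i=3: 4>3, total = 9+1 = 10
m=4,i=4: not 4>4, total = 10+3 = 13
m=4,i=5: not 4>5, total = 13+3 = 16

16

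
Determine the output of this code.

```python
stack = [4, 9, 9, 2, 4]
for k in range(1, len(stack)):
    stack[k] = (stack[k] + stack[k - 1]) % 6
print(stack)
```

k=1: stack[1] = (9+4)%6 = 1 → [4, 1, 9, 2, 4]
k=2: stack[2] = (9+1)%6 = 4 → [4, 1, 4, 2, 4]
k=3: stack[3] = (2+4)%6 = 0 → [4, 1, 4, 0, 4]
k=4: stack[4] = (4+0)%6 = 4 → [4, 1, 4, 0, 4]

[4, 1, 4, 0, 4]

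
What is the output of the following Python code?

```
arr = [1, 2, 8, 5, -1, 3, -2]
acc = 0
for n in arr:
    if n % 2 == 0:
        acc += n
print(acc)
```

8

n=1: not even
n=2: even, acc = 0+2 = 2
n=8: even, acc = 2+8 = 10
n=5: not even
n=-1: not even
n=3: not even
n=-2: even, acc = 10+(-2) = 8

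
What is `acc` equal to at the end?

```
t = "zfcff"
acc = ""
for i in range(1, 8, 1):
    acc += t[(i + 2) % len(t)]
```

'ffzfcff'

i=1: add t[3]='f' → 'f'
i=2: add t[4]='f' → 'ff'
i=3: add t[0]='z' → 'ffz'
i=4: add t[1]='f' → 'ffzf'
i=5: add t[2]='c' → 'ffzfc'
i=6: add t[3]='f' → 'ffzfcf'
i=7: add t[4]='f' → 'ffzfcff'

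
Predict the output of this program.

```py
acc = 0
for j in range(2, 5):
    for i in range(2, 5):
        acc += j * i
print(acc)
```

j=2,i=2: acc = 0+4 = 4
j=2,i=3: acc = 4+6 = 10
j=2,i=4: acc = 10+8 = 18
j=3,i=2: acc = 18+6 = 24
j=3,i=3: acc = 24+9 = 33
j=3,i=4: acc = 33+12 = 45
j=4,i=2: acc = 45+8 = 53
j=4,i=3: acc = 53+12 = 65
j=4,i=4: acc = 65+16 = 81

81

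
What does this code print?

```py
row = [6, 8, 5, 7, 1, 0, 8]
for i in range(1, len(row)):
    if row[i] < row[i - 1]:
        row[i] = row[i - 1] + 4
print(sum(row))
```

114

i=1: 8>=6, unchanged → [6, 8, 5, 7, 1, 0, 8]
i=2: 5<8, row[2] = 8+4 = 12 → [6, 8, 12, 7, 1, 0, 8]
i=3: 7<12, row[3] = 12+4 = 16 → [6, 8, 12, 16, 1, 0, 8]
i=4: 1<16, row[4] = 16+4 = 20 → [6, 8, 12, 16, 20, 0, 8]
i=5: 0<20, row[5] = 20+4 = 24 → [6, 8, 12, 16, 20, 24, 8]
i=6: 8<24, row[6] = 24+4 = 28 → [6, 8, 12, 16, 20, 24, 28]
sum = 114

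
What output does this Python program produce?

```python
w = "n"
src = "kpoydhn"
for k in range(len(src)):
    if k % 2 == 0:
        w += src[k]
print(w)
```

k=0: add 'k' → 'nk'
k=1: skip
k=2: add 'o' → 'nko'
k=3: skip
k=4: add 'd' → 'nkod'
k=5: skip
k=6: add 'n' → 'nkodn'

nkodn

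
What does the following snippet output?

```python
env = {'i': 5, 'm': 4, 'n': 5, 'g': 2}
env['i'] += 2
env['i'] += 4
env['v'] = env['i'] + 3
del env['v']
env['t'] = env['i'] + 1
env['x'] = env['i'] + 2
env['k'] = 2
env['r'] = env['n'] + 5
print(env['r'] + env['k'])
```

12

env['i'] = 5+2 = 7 → {'i': 7, 'm': 4, 'n': 5, 'g': 2}
env['i'] = 7+4 = 11 → {'i': 11, 'm': 4, 'n': 5, 'g': 2}
env['v'] = env['i']+3 = 14 → {'i': 11, 'm': 4, 'n': 5, 'g': 2, 'v': 14}
del 'v' → {'i': 11, 'm': 4, 'n': 5, 'g': 2}
env['t'] = env['i']+1 = 12 → {'i': 11, 'm': 4, 'n': 5, 'g': 2, 't': 12}
env['x'] = env['i']+2 = 13 → {'i': 11, 'm': 4, 'n': 5, 'g': 2, 't': 12, 'x': 13}
env['k'] = 2 → {'i': 11, 'm': 4, 'n': 5, 'g': 2, 't': 12, 'x': 13, 'k': 2}
env['r'] = env['n']+5 = 10 → {'i': 11, 'm': 4, 'n': 5, 'g': 2, 't': 12, 'x': 13, 'k': 2, 'r': 10}
env['r']+env['k'] = 10+2 = 12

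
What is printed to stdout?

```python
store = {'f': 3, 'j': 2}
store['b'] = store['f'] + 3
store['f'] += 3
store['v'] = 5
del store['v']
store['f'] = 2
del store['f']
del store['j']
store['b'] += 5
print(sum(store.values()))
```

11

store['b'] = store['f']+3 = 6 → {'f': 3, 'j': 2, 'b': 6}
store['f'] = 3+3 = 6 → {'f': 6, 'j': 2, 'b': 6}
store['v'] = 5 → {'f': 6, 'j': 2, 'b': 6, 'v': 5}
del 'v' → {'f': 6, 'j': 2, 'b': 6}
store['f'] = 2 → {'f': 2, 'j': 2, 'b': 6}
del 'f' → {'j': 2, 'b': 6}
del 'j' → {'b': 6}
store['b'] = 6+5 = 11 → {'b': 11}
sum of values = 11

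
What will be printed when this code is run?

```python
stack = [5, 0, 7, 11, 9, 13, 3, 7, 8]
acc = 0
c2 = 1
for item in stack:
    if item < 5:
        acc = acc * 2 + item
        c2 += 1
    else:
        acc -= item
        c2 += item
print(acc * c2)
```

-7056

item=5: not <5, acc = 0-5 = -5; c2=6
item=0: <5, acc = (-5)*2+0 = -10; c2=7
item=7: not <5, acc = (-10)-7 = -17; c2=14
item=11: not <5, acc = (-17)-11 = -28; c2=25
item=9: not <5, acc = (-28)-9 = -37; c2=34
item=13: not <5, acc = (-37)-13 = -50; c2=47
item=3: <5, acc = (-50)*2+3 = -97; c2=48
item=7: not <5, acc = (-97)-7 = -104; c2=55
item=8: not <5, acc = (-104)-8 = -112; c2=63
acc*c2 = (-112)*63 = -7056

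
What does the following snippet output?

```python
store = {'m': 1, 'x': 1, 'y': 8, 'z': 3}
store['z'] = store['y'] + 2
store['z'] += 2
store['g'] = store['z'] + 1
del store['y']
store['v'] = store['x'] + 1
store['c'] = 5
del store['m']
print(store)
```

store['z'] = store['y']+2 = 10 → {'m': 1, 'x': 1, 'y': 8, 'z': 10}
store['z'] = 10+2 = 12 → {'m': 1, 'x': 1, 'y': 8, 'z': 12}
store['g'] = store['z']+1 = 13 → {'m': 1, 'x': 1, 'y': 8, 'z': 12, 'g': 13}
del 'y' → {'m': 1, 'x': 1, 'z': 12, 'g': 13}
store['v'] = store['x']+1 = 2 → {'m': 1, 'x': 1, 'z': 12, 'g': 13, 'v': 2}
store['c'] = 5 → {'m': 1, 'x': 1, 'z': 12, 'g': 13, 'v': 2, 'c': 5}
del 'm' → {'x': 1, 'z': 12, 'g': 13, 'v': 2, 'c': 5}

{'x': 1, 'z': 12, 'g': 13, 'v': 2, 'c': 5}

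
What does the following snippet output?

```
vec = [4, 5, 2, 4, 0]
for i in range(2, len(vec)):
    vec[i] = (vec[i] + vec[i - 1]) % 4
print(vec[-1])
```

i=2: vec[2] = (2+5)%4 = 3 → [4, 5, 3, 4, 0]
i=3: vec[3] = (4+3)%4 = 3 → [4, 5, 3, 3, 0]
i=4: vec[4] = (0+3)%4 = 3 → [4, 5, 3, 3, 3]

3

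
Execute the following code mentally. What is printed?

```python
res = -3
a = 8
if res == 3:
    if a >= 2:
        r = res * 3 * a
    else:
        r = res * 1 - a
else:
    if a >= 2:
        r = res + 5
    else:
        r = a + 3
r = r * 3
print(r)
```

res=-3, a=8
res == 3 is False; a >= 2 is True
→ r = res + 5 = 2
r = 2*3 = 6

6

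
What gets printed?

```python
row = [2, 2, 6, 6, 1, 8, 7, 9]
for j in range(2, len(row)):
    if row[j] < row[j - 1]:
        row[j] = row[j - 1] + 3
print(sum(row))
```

70

j=2: 6>=2, unchanged → [2, 2, 6, 6, 1, 8, 7, 9]
j=3: 6>=6, unchanged → [2, 2, 6, 6, 1, 8, 7, 9]
j=4: 1<6, row[4] = 6+3 = 9 → [2, 2, 6, 6, 9, 8, 7, 9]
j=5: 8<9, row[5] = 9+3 = 12 → [2, 2, 6, 6, 9, 12, 7, 9]
j=6: 7<12, row[6] = 12+3 = 15 → [2, 2, 6, 6, 9, 12, 15, 9]
j=7: 9<15, row[7] = 15+3 = 18 → [2, 2, 6, 6, 9, 12, 15, 18]
sum = 70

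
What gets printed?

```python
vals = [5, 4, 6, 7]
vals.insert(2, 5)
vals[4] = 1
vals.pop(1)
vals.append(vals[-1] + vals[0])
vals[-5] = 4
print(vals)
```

insert 5 at 2 → [5, 4, 5, 6, 7]
vals[4] = 1 → [5, 4, 5, 6, 1]
pop(1) removes 4 → [5, 5, 6, 1]
append vals[-1]+vals[0] = 1+5 = 6 → [5, 5, 6, 1, 6]
vals[-5] = 4 → [4, 5, 6, 1, 6]

[4, 5, 6, 1, 6]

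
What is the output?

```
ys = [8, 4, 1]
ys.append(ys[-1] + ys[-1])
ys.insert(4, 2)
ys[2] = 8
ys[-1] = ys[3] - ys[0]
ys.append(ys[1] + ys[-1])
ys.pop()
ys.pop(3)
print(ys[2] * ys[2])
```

64

append ys[-1]+ys[-1] = 1+1 = 2 → [8, 4, 1, 2]
insert 2 at 4 → [8, 4, 1, 2, 2]
ys[2] = 8 → [8, 4, 8, 2, 2]
ys[-1] = ys[3]-ys[0] = 2-8 = -6 → [8, 4, 8, 2, -6]
append ys[1]+ys[-1] = 4+(-6) = -2 → [8, 4, 8, 2, -6, -2]
pop() removes -2 → [8, 4, 8, 2, -6]
pop(3) removes 2 → [8, 4, 8, -6]
ys[2]*ys[2] = 8*8 = 64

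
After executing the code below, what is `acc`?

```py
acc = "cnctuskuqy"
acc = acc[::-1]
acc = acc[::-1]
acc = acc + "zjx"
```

reverse → 'yquksutcnc'
reverse → 'cnctuskuqy'
+ 'zjx' → 'cnctuskuqyzjx'

'cnctuskuqyzjx'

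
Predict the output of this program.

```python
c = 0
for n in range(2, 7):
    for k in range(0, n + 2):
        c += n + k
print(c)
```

210

n=2,k=0: c = 0+2 = 2
n=2,k=1: c = 2+3 = 5
n=2,k=2: c = 5+4 = 9
n=2,k=3: c = 9+5 = 14
n=3,k=0: c = 14+3 = 17
n=3,k=1: c = 17+4 = 21
n=3,k=2: c = 21+5 = 26
n=3,k=3: c = 26+6 = 32
n=3,k=4: c = 32+7 = 39
n=4,k=0: c = 39+4 = 43
n=4,k=1: c = 43+5 = 48
n=4,k=2: c = 48+6 = 54
n=4,k=3: c = 54+7 = 61
n=4,k=4: c = 61+8 = 69
n=4,k=5: c = 69+9 = 78
n=5,k=0: c = 78+5 = 83
n=5,k=1: c = 83+6 = 89
n=5,k=2: c = 89+7 = 96
n=5,k=3: c = 96+8 = 104
n=5,k=4: c = 104+9 = 113
n=5,k=5: c = 113+10 = 123
n=5,k=6: c = 123+11 = 134
n=6,k=0: c = 134+6 = 140
n=6,k=1: c = 140+7 = 147
n=6,k=2: c = 147+8 = 155
n=6,k=3: c = 155+9 = 164
n=6,k=4: c = 164+10 = 174
n=6,k=5: c = 174+11 = 185
n=6,k=6: c = 185+12 = 197
n=6,k=7: c = 197+13 = 210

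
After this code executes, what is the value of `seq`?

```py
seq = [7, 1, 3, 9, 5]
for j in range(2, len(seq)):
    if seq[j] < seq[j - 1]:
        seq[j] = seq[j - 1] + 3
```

[7, 1, 3, 9, 12]

j=2: 3>=1, unchanged → [7, 1, 3, 9, 5]
j=3: 9>=3, unchanged → [7, 1, 3, 9, 5]
j=4: 5<9, seq[4] = 9+3 = 12 → [7, 1, 3, 9, 12]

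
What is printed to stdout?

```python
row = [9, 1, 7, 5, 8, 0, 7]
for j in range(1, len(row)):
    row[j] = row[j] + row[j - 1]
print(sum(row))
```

j=1: row[1] = 1+9 = 10 → [9, 10, 7, 5, 8, 0, 7]
j=2: row[2] = 7+10 = 17 → [9, 10, 17, 5, 8, 0, 7]
j=3: row[3] = 5+17 = 22 → [9, 10, 17, 22, 8, 0, 7]
j=4: row[4] = 8+22 = 30 → [9, 10, 17, 22, 30, 0, 7]
j=5: row[5] = 0+30 = 30 → [9, 10, 17, 22, 30, 30, 7]
j=6: row[6] = 7+30 = 37 → [9, 10, 17, 22, 30, 30, 37]
sum = 155

155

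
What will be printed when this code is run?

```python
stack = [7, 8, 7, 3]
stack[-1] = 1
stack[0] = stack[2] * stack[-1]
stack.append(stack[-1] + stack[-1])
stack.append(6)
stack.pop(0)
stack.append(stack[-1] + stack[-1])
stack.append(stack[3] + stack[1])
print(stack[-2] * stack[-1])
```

stack[-1] = 1 → [7, 8, 7, 1]
stack[0] = stack[2]*stack[-1] = 7*1 = 7 → [7, 8, 7, 1]
append stack[-1]+stack[-1] = 1+1 = 2 → [7, 8, 7, 1, 2]
append 6 → [7, 8, 7, 1, 2, 6]
pop(0) removes 7 → [8, 7, 1, 2, 6]
append stack[-1]+stack[-1] = 6+6 = 12 → [8, 7, 1, 2, 6, 12]
append stack[3]+stack[1] = 2+7 = 9 → [8, 7, 1, 2, 6, 12, 9]
stack[-2]*stack[-1] = 12*9 = 108

108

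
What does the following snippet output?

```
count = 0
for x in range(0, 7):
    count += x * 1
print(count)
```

x=0: count = 0+0*1 = 0
x=1: count = 0+1*1 = 1
x=2: count = 1+2*1 = 3
x=3: count = 3+3*1 = 6
x=4: count = 6+4*1 = 10
x=5: count = 10+5*1 = 15
x=6: count = 15+6*1 = 21

21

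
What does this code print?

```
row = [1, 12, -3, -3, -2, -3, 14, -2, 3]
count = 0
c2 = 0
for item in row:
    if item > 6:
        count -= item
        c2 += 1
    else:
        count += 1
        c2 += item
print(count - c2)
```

-12

item=1: not >6, count = 0+1 = 1; c2=1
item=12: >6, count = 1-12 = -11; c2=2
item=-3: not >6, count = (-11)+1 = -10; c2=-1
item=-3: not >6, count = (-10)+1 = -9; c2=-4
item=-2: not >6, count = (-9)+1 = -8; c2=-6
item=-3: not >6, count = (-8)+1 = -7; c2=-9
item=14: >6, count = (-7)-14 = -21; c2=-8
item=-2: not >6, count = (-21)+1 = -20; c2=-10
item=3: not >6, count = (-20)+1 = -19; c2=-7
count-c2 = (-19)-(-7) = -12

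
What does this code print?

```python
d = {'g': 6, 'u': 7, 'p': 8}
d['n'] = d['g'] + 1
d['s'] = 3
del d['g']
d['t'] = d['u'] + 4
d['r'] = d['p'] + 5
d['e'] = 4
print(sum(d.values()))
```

d['n'] = d['g']+1 = 7 → {'g': 6, 'u': 7, 'p': 8, 'n': 7}
d['s'] = 3 → {'g': 6, 'u': 7, 'p': 8, 'n': 7, 's': 3}
del 'g' → {'u': 7, 'p': 8, 'n': 7, 's': 3}
d['t'] = d['u']+4 = 11 → {'u': 7, 'p': 8, 'n': 7, 's': 3, 't': 11}
d['r'] = d['p']+5 = 13 → {'u': 7, 'p': 8, 'n': 7, 's': 3, 't': 11, 'r': 13}
d['e'] = 4 → {'u': 7, 'p': 8, 'n': 7, 's': 3, 't': 11, 'r': 13, 'e': 4}
sum of values = 53

53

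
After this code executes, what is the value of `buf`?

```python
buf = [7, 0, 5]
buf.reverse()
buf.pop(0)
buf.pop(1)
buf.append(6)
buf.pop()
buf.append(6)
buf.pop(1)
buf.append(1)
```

[0, 1]

reverse → [5, 0, 7]
pop(0) removes 5 → [0, 7]
pop(1) removes 7 → [0]
append 6 → [0, 6]
pop() removes 6 → [0]
append 6 → [0, 6]
pop(1) removes 6 → [0]
append 1 → [0, 1]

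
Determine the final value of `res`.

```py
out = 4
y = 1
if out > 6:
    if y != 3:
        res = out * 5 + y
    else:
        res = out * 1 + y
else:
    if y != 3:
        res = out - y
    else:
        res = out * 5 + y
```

3

out=4, y=1
out > 6 is False; y != 3 is True
→ res = out - y = 3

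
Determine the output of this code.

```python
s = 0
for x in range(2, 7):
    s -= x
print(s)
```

x=2: s = 0-2 = -2
x=3: s = (-2)-3 = -5
x=4: s = (-5)-4 = -9
x=5: s = (-9)-5 = -14
x=6: s = (-14)-6 = -20

-20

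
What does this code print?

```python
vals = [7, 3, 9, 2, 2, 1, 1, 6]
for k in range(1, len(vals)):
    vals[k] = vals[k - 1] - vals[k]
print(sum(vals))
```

k=1: vals[1] = 7-3 = 4 → [7, 4, 9, 2, 2, 1, 1, 6]
k=2: vals[2] = 4-9 = -5 → [7, 4, -5, 2, 2, 1, 1, 6]
k=3: vals[3] = (-5)-2 = -7 → [7, 4, -5, -7, 2, 1, 1, 6]
k=4: vals[4] = (-7)-2 = -9 → [7, 4, -5, -7, -9, 1, 1, 6]
k=5: vals[5] = (-9)-1 = -10 → [7, 4, -5, -7, -9, -10, 1, 6]
k=6: vals[6] = (-10)-1 = -11 → [7, 4, -5, -7, -9, -10, -11, 6]
k=7: vals[7] = (-11)-6 = -17 → [7, 4, -5, -7, -9, -10, -11, -17]
sum = -48

-48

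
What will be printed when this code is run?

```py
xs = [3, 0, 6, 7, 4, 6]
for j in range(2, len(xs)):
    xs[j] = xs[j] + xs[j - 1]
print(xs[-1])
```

23

j=2: xs[2] = 6+0 = 6 → [3, 0, 6, 7, 4, 6]
j=3: xs[3] = 7+6 = 13 → [3, 0, 6, 13, 4, 6]
j=4: xs[4] = 4+13 = 17 → [3, 0, 6, 13, 17, 6]
j=5: xs[5] = 6+17 = 23 → [3, 0, 6, 13, 17, 23]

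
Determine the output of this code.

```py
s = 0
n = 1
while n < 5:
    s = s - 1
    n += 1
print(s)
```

-4

n=1: s = 0-1 = -1
n=2: s = (-1)-1 = -2
n=3: s = (-2)-1 = -3
n=4: s = (-3)-1 = -4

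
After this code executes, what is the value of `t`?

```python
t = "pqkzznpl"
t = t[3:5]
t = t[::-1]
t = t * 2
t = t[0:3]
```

slice [3:5] → 'zz'
reverse → 'zz'
repeat ×2 → 'zzzz'
slice [0:3] → 'zzz'

'zzz'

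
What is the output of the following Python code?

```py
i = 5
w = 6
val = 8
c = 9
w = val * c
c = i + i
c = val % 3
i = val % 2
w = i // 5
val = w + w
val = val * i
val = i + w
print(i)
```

w = 8*9 = 72
c = 5+5 = 10
c = 8%3 = 2
i = 8%2 = 0
w = 0//5 = 0
val = 0+0 = 0
val = 0*0 = 0
val = 0+0 = 0

0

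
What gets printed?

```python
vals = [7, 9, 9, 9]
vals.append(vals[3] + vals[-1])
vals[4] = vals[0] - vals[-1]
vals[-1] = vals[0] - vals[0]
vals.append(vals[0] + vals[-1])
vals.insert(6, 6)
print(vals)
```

append vals[3]+vals[-1] = 9+9 = 18 → [7, 9, 9, 9, 18]
vals[4] = vals[0]-vals[-1] = 7-18 = -11 → [7, 9, 9, 9, -11]
vals[-1] = vals[0]-vals[0] = 7-7 = 0 → [7, 9, 9, 9, 0]
append vals[0]+vals[-1] = 7+0 = 7 → [7, 9, 9, 9, 0, 7]
insert 6 at 6 → [7, 9, 9, 9, 0, 7, 6]

[7, 9, 9, 9, 0, 7, 6]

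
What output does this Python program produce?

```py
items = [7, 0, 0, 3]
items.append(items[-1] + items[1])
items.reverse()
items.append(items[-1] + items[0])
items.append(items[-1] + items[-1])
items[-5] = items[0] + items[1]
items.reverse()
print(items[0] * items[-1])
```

append items[-1]+items[1] = 3+0 = 3 → [7, 0, 0, 3, 3]
reverse → [3, 3, 0, 0, 7]
append items[-1]+items[0] = 7+3 = 10 → [3, 3, 0, 0, 7, 10]
append items[-1]+items[-1] = 10+10 = 20 → [3, 3, 0, 0, 7, 10, 20]
items[-5] = items[0]+items[1] = 3+3 = 6 → [3, 3, 6, 0, 7, 10, 20]
reverse → [20, 10, 7, 0, 6, 3, 3]
items[0]*items[-1] = 20*3 = 60

60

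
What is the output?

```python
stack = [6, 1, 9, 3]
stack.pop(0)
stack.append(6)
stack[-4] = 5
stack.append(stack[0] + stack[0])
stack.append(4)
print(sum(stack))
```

pop(0) removes 6 → [1, 9, 3]
append 6 → [1, 9, 3, 6]
stack[-4] = 5 → [5, 9, 3, 6]
append stack[0]+stack[0] = 5+5 = 10 → [5, 9, 3, 6, 10]
append 4 → [5, 9, 3, 6, 10, 4]
sum = 37

37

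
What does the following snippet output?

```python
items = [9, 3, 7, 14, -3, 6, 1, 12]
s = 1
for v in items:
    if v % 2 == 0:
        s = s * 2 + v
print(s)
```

v=9: not even
v=3: not even
v=7: not even
v=14: even, s = 1*2+14 = 16
v=-3: not even
v=6: even, s = 16*2+6 = 38
v=1: not even
v=12: even, s = 38*2+12 = 88

88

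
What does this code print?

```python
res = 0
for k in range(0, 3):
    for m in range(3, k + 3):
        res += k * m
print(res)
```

17

k=1,m=3: res = 0+3 = 3
k=2,m=3: res = 3+6 = 9
k=2,m=4: res = 9+8 = 17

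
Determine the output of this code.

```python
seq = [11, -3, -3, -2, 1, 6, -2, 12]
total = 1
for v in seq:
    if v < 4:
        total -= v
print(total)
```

10

v=11: not <4
v=-3: <4, total = 1-(-3) = 4
v=-3: <4, total = 4-(-3) = 7
v=-2: <4, total = 7-(-2) = 9
v=1: <4, total = 9-1 = 8
v=6: not <4
v=-2: <4, total = 8-(-2) = 10
v=12: not <4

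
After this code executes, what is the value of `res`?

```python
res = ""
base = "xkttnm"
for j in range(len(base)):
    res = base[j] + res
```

j=0: prepend 'x' → 'x'
j=1: prepend 'k' → 'kx'
j=2: prepend 't' → 'tkx'
j=3: prepend 't' → 'ttkx'
j=4: prepend 'n' → 'nttkx'
j=5: prepend 'm' → 'mnttkx'

'mnttkx'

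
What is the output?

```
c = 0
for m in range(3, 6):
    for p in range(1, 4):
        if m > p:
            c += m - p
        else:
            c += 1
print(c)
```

m=3,p=1: 3>1, c = 0+2 = 2
m=3,p=2: 3>2, c = 2+1 = 3
m=3,p=3: not 3>3, c = 3+1 = 4
m=4,p=1: 4>1, c = 4+3 = 7
m=4,p=2: 4>2, c = 7+2 = 9
m=4,p=3: 4>3, c = 9+1 = 10
m=5,p=1: 5>1, c = 10+4 = 14
m=5,p=2: 5>2, c = 14+3 = 17
m=5,p=3: 5>3, c = 17+2 = 19

19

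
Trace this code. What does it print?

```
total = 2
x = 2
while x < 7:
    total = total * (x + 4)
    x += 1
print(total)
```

60480

x=2: total = 2*6 = 12
x=3: total = 12*7 = 84
x=4: total = 84*8 = 672
x=5: total = 672*9 = 6048
x=6: total = 6048*10 = 60480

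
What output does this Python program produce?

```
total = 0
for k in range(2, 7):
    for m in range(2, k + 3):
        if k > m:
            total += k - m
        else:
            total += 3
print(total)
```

k=2,m=2: not 2>2, total = 0+3 = 3
k=2,m=3: not 2>3, total = 3+3 = 6
k=2,m=4: not 2>4, total = 6+3 = 9
k=3,m=2: 3>2, total = 9+1 = 10
k=3,m=3: not 3>3, total = 10+3 = 13
k=3,m=4: not 3>4, total = 13+3 = 16
k=3,m=5: not 3>5, total = 16+3 = 19
k=4,m=2: 4>2, total = 19+2 = 21
k=4,m=3: 4>3, total = 21+1 = 22
k=4,m=4: not 4>4, total = 22+3 = 25
k=4,m=5: not 4>5, total = 25+3 = 28
k=4,m=6: not 4>6, total = 28+3 = 31
k=5,m=2: 5>2, total = 31+3 = 34
k=5,m=3: 5>3, total = 34+2 = 36
k=5,m=4: 5>4, total = 36+1 = 37
k=5,m=5: not 5>5, total = 37+3 = 40
k=5,m=6: not 5>6, total = 40+3 = 43
k=5,m=7: not 5>7, total = 43+3 = 46
k=6,m=2: 6>2, total = 46+4 = 50
k=6,m=3: 6>3, total = 50+3 = 53
k=6,m=4: 6>4, total = 53+2 = 55
k=6,m=5: 6>5, total = 55+1 = 56
k=6,m=6: not 6>6, total = 56+3 = 59
k=6,m=7: not 6>7, total = 59+3 = 62
k=6,m=8: not 6>8, total = 62+3 = 65

65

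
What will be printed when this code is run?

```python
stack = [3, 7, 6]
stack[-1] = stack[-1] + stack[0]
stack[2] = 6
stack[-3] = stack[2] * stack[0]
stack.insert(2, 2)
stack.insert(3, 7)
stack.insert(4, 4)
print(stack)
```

stack[-1] = stack[-1]+stack[0] = 6+3 = 9 → [3, 7, 9]
stack[2] = 6 → [3, 7, 6]
stack[-3] = stack[2]*stack[0] = 6*3 = 18 → [18, 7, 6]
insert 2 at 2 → [18, 7, 2, 6]
insert 7 at 3 → [18, 7, 2, 7, 6]
insert 4 at 4 → [18, 7, 2, 7, 4, 6]

[18, 7, 2, 7, 4, 6]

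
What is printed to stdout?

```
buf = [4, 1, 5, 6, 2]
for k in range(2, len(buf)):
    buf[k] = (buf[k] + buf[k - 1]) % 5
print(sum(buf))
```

12

k=2: buf[2] = (5+1)%5 = 1 → [4, 1, 1, 6, 2]
k=3: buf[3] = (6+1)%5 = 2 → [4, 1, 1, 2, 2]
k=4: buf[4] = (2+2)%5 = 4 → [4, 1, 1, 2, 4]
sum = 12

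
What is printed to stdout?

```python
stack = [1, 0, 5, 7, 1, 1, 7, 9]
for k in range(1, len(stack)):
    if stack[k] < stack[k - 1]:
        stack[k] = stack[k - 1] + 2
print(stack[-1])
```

k=1: 0<1, stack[1] = 1+2 = 3 → [1, 3, 5, 7, 1, 1, 7, 9]
k=2: 5>=3, unchanged → [1, 3, 5, 7, 1, 1, 7, 9]
k=3: 7>=5, unchanged → [1, 3, 5, 7, 1, 1, 7, 9]
k=4: 1<7, stack[4] = 7+2 = 9 → [1, 3, 5, 7, 9, 1, 7, 9]
k=5: 1<9, stack[5] = 9+2 = 11 → [1, 3, 5, 7, 9, 11, 7, 9]
k=6: 7<11, stack[6] = 11+2 = 13 → [1, 3, 5, 7, 9, 11, 13, 9]
k=7: 9<13, stack[7] = 13+2 = 15 → [1, 3, 5, 7, 9, 11, 13, 15]

15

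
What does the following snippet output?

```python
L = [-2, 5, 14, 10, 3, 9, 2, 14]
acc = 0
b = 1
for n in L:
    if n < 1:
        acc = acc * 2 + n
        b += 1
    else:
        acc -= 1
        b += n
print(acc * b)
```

n=-2: <1, acc = 0*2+(-2) = -2; b=2
n=5: not <1, acc = (-2)-1 = -3; b=7
n=14: not <1, acc = (-3)-1 = -4; b=21
n=10: not <1, acc = (-4)-1 = -5; b=31
n=3: not <1, acc = (-5)-1 = -6; b=34
n=9: not <1, acc = (-6)-1 = -7; b=43
n=2: not <1, acc = (-7)-1 = -8; b=45
n=14: not <1, acc = (-8)-1 = -9; b=59
acc*b = (-9)*59 = -531

-531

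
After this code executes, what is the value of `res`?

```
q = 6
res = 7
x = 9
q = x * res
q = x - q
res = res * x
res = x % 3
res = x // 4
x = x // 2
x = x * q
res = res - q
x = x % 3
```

q = 9*7 = 63
q = 9-63 = -54
res = 7*9 = 63
res = 9%3 = 0
res = 9//4 = 2
x = 9//2 = 4
x = 4*(-54) = -216
res = 2-(-54) = 56
x = (-216)%3 = 0

56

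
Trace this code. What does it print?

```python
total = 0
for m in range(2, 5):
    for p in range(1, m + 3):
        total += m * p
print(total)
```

m=2,p=1: total = 0+2 = 2
m=2,p=2: total = 2+4 = 6
m=2,p=3: total = 6+6 = 12
m=2,p=4: total = 12+8 = 20
m=3,p=1: total = 20+3 = 23
m=3,p=2: total = 23+6 = 29
m=3,p=3: total = 29+9 = 38
m=3,p=4: total = 38+12 = 50
m=3,p=5: total = 50+15 = 65
m=4,p=1: total = 65+4 = 69
m=4,p=2: total = 69+8 = 77
m=4,p=3: total = 77+12 = 89
m=4,p=4: total = 89+16 = 105
m=4,p=5: total = 105+20 = 125
m=4,p=6: total = 125+24 = 149

149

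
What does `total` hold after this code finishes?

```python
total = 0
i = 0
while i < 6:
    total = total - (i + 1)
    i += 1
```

-21

i=0: total = 0-1 = -1
i=1: total = (-1)-2 = -3
i=2: total = (-3)-3 = -6
i=3: total = (-6)-4 = -10
i=4: total = (-10)-5 = -15
i=5: total = (-15)-6 = -21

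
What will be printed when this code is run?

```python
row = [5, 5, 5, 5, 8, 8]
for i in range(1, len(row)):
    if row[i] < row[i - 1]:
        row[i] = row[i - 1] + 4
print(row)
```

i=1: 5>=5, unchanged → [5, 5, 5, 5, 8, 8]
i=2: 5>=5, unchanged → [5, 5, 5, 5, 8, 8]
i=3: 5>=5, unchanged → [5, 5, 5, 5, 8, 8]
i=4: 8>=5, unchanged → [5, 5, 5, 5, 8, 8]
i=5: 8>=8, unchanged → [5, 5, 5, 5, 8, 8]

[5, 5, 5, 5, 8, 8]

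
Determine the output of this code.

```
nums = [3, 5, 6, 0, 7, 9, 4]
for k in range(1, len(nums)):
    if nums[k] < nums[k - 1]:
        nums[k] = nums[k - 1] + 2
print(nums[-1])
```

14

k=1: 5>=3, unchanged → [3, 5, 6, 0, 7, 9, 4]
k=2: 6>=5, unchanged → [3, 5, 6, 0, 7, 9, 4]
k=3: 0<6, nums[3] = 6+2 = 8 → [3, 5, 6, 8, 7, 9, 4]
k=4: 7<8, nums[4] = 8+2 = 10 → [3, 5, 6, 8, 10, 9, 4]
k=5: 9<10, nums[5] = 10+2 = 12 → [3, 5, 6, 8, 10, 12, 4]
k=6: 4<12, nums[6] = 12+2 = 14 → [3, 5, 6, 8, 10, 12, 14]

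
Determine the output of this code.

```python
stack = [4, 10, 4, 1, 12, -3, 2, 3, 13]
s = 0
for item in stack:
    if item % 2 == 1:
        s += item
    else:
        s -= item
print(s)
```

item=4: not odd, s = 0-4 = -4
item=10: not odd, s = (-4)-10 = -14
item=4: not odd, s = (-14)-4 = -18
item=1: odd, s = (-18)+1 = -17
item=12: not odd, s = (-17)-12 = -29
item=-3: odd, s = (-29)+(-3) = -32
item=2: not odd, s = (-32)-2 = -34
item=3: odd, s = (-34)+3 = -31
item=13: odd, s = (-31)+13 = -18

-18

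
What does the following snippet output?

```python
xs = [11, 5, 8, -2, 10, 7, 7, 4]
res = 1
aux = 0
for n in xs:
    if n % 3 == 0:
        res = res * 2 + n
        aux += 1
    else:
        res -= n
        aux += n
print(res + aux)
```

1

n=11: not %3==0, res = 1-11 = -10; aux=11
n=5: not %3==0, res = (-10)-5 = -15; aux=16
n=8: not %3==0, res = (-15)-8 = -23; aux=24
n=-2: not %3==0, res = (-23)-(-2) = -21; aux=22
n=10: not %3==0, res = (-21)-10 = -31; aux=32
n=7: not %3==0, res = (-31)-7 = -38; aux=39
n=7: not %3==0, res = (-38)-7 = -45; aux=46
n=4: not %3==0, res = (-45)-4 = -49; aux=50
res+aux = (-49)+50 = 1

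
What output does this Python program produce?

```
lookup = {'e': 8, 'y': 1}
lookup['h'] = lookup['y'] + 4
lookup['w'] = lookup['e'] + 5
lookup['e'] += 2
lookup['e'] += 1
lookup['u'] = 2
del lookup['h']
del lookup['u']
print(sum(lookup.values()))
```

lookup['h'] = lookup['y']+4 = 5 → {'e': 8, 'y': 1, 'h': 5}
lookup['w'] = lookup['e']+5 = 13 → {'e': 8, 'y': 1, 'h': 5, 'w': 13}
lookup['e'] = 8+2 = 10 → {'e': 10, 'y': 1, 'h': 5, 'w': 13}
lookup['e'] = 10+1 = 11 → {'e': 11, 'y': 1, 'h': 5, 'w': 13}
lookup['u'] = 2 → {'e': 11, 'y': 1, 'h': 5, 'w': 13, 'u': 2}
del 'h' → {'e': 11, 'y': 1, 'w': 13, 'u': 2}
del 'u' → {'e': 11, 'y': 1, 'w': 13}
sum of values = 25

25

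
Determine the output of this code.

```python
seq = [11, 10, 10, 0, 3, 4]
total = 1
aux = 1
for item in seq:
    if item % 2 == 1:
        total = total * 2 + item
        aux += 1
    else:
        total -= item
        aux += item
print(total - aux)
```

-42

item=11: odd, total = 1*2+11 = 13; aux=2
item=10: not odd, total = 13-10 = 3; aux=12
item=10: not odd, total = 3-10 = -7; aux=22
item=0: not odd, total = (-7)-0 = -7; aux=22
item=3: odd, total = (-7)*2+3 = -11; aux=23
item=4: not odd, total = (-11)-4 = -15; aux=27
total-aux = (-15)-27 = -42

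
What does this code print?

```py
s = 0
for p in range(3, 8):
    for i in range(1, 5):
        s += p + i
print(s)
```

150

p=3,i=1: s = 0+4 = 4
p=3,i=2: s = 4+5 = 9
p=3,i=3: s = 9+6 = 15
p=3,i=4: s = 15+7 = 22
p=4,i=1: s = 22+5 = 27
p=4,i=2: s = 27+6 = 33
p=4,i=3: s = 33+7 = 40
p=4,i=4: s = 40+8 = 48
p=5,i=1: s = 48+6 = 54
p=5,i=2: s = 54+7 = 61
p=5,i=3: s = 61+8 = 69
p=5,i=4: s = 69+9 = 78
p=6,i=1: s = 78+7 = 85
p=6,i=2: s = 85+8 = 93
p=6,i=3: s = 93+9 = 102
p=6,i=4: s = 102+10 = 112
p=7,i=1: s = 112+8 = 120
p=7,i=2: s = 120+9 = 129
p=7,i=3: s = 129+10 = 139
p=7,i=4: s = 139+11 = 150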